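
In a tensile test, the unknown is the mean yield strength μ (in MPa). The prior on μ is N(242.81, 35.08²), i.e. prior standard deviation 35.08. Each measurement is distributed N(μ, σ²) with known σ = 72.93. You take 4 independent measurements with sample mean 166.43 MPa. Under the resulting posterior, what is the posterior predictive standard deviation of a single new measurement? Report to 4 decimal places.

77.1874

For Normal data with known variance σ², a Normal(μ₀, σ₀²) prior on μ is conjugate. Posterior precision = 1/σ₀² + n/σ²; posterior mean is the precision-weighted average of μ₀ and x̄.
σ₀² = 35.08² = 1230.6064, σ² = 72.93² = 5318.7849; σ² + n·σ₀² = 5318.7849 + 4·1230.6064 = 10241.2105.
Posterior precision = 1/σ₀² + n/σ² = 1/1230.6064 + 4/5318.7849 = (σ² + n·σ₀²)/(σ₀²σ²) = 10241.2105/(1230.6064·5318.7849); posterior variance σₙ² = σ₀²σ²/(σ² + n·σ₀²) = 1230.6064·5318.7849/10241.2105 = 639.116903.
Predictive variance for one new observation = σₙ² + σ² = 1230.6064·5318.7849/10241.2105 + 5318.7849 = σ²·(σ₀² + 10241.2105)/10241.2105 = 5318.7849·11471.8169/10241.2105 = 5957.901803; SD = √(5318.7849·11471.8169/10241.2105) = 77.1874.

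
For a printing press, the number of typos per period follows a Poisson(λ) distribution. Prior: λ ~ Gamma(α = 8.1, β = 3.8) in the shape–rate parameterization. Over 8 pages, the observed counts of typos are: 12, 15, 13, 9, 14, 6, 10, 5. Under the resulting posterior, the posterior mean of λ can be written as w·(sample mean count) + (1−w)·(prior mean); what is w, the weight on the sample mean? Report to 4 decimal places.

0.6780

With a Gamma(shape α, rate β) prior, the Poisson likelihood is conjugate: the posterior is Gamma(α + ΣXᵢ, β + n).
Posterior mean = (α₀+S)/(β₀+n) = [n/(β₀+n)]·(S/n) + [β₀/(β₀+n)]·(α₀/β₀), so only n and β₀ enter the weight.
Weight on data w = n/(β₀+n) = 8/(3.8+8) = 8/11.8 = 0.6780.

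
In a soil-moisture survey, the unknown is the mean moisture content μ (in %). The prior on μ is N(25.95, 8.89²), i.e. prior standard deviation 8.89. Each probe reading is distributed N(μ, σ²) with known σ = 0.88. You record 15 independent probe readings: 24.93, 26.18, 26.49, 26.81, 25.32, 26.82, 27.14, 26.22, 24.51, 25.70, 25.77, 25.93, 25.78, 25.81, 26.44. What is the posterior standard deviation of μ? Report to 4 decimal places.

For Normal data with known variance σ², a Normal(μ₀, σ₀²) prior on μ is conjugate. Posterior precision = 1/σ₀² + n/σ²; posterior mean is the precision-weighted average of μ₀ and x̄.
σ₀² = 8.89² = 79.0321, σ² = 0.88² = 0.7744; σ² + n·σ₀² = 0.7744 + 15·79.0321 = 1186.2559.
Posterior precision = 1/σ₀² + n/σ² = 1/79.0321 + 15/0.7744 = (σ² + n·σ₀²)/(σ₀²σ²) = 1186.2559/(79.0321·0.7744); posterior variance σₙ² = σ₀²σ²/(σ² + n·σ₀²) = 79.0321·0.7744/1186.2559 = 0.051593.
Posterior SD = √σₙ² = √(79.0321·0.7744/1186.2559) = 0.2271.

0.2271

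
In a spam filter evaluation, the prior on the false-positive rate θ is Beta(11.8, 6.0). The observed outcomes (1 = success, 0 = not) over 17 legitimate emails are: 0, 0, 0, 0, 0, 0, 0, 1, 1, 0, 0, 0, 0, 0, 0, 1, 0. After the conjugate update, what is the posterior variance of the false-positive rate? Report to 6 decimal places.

The Beta prior is conjugate to a Binomial/Bernoulli likelihood; the update adds successes to α and failures to β.
Posterior: Beta(α+k, β+n−k) = Beta(11.8+3, 6.0+14) = Beta(14.8, 20.0).
Var = αβ/((α+β)²(α+β+1)) = 14.8·20.0/(34.8²·35.8) = 0.006827.

0.006827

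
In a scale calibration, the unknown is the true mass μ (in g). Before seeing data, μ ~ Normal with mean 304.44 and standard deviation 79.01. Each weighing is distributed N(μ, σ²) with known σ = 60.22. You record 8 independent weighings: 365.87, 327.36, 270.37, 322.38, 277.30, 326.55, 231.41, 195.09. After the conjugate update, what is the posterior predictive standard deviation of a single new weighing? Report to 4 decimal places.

63.6323

For Normal data with known variance σ², a Normal(μ₀, σ₀²) prior on μ is conjugate. Posterior precision = 1/σ₀² + n/σ²; posterior mean is the precision-weighted average of μ₀ and x̄.
σ₀² = 79.01² = 6242.5801, σ² = 60.22² = 3626.4484; σ² + n·σ₀² = 3626.4484 + 8·6242.5801 = 53567.0892.
Posterior precision = 1/σ₀² + n/σ² = 1/6242.5801 + 8/3626.4484 = (σ² + n·σ₀²)/(σ₀²σ²) = 53567.0892/(6242.5801·3626.4484); posterior variance σₙ² = σ₀²σ²/(σ² + n·σ₀²) = 6242.5801·3626.4484/53567.0892 = 422.617599.
Predictive variance for one new observation = σₙ² + σ² = 6242.5801·3626.4484/53567.0892 + 3626.4484 = σ²·(σ₀² + 53567.0892)/53567.0892 = 3626.4484·59809.6693/53567.0892 = 4049.065999; SD = √(3626.4484·59809.6693/53567.0892) = 63.6323.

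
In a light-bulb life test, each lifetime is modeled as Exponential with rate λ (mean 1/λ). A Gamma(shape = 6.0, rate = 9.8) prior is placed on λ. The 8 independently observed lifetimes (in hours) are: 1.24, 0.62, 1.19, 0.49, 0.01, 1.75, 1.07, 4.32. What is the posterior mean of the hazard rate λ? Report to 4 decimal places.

With a Gamma(shape α, rate β) prior on the exponential rate λ, the posterior after n observations with total T = Σxᵢ is Gamma(α+n, β+T).
Sum of observations T = 10.69 hours; n = 8.
Posterior: Gamma(6.0+8, 9.8+10.69) = Gamma(14.0, 20.49).
Posterior mean of λ = α/β = 14.0/20.49 = 0.6833.

0.6833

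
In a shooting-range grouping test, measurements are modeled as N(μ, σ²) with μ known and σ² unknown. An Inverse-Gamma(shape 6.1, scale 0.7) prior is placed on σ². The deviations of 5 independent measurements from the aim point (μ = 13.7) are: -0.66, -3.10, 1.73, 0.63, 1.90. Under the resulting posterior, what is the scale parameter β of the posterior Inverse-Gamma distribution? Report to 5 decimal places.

9.22270

With known mean μ and an Inverse-Gamma(α, β) prior on σ², the Normal likelihood is conjugate: posterior is Inv-Gamma(α + n/2, β + Σ(xᵢ−μ)²/2).
Σ(xᵢ−μ)² = (-0.66)² + (-3.10)² + (1.73)² + (0.63)² + (1.90)² = 17.0454.
Posterior: Inv-Gamma(6.1 + 5/2, 0.7 + 17.0454/2) = Inv-Gamma(8.60, 9.22270).
Posterior β = 9.22270.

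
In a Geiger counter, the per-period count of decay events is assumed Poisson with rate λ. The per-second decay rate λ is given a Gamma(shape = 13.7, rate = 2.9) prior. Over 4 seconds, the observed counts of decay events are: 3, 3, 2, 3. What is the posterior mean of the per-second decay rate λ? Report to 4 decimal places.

3.5797

With a Gamma(shape α, rate β) prior, the Poisson likelihood is conjugate: the posterior is Gamma(α + ΣXᵢ, β + n).
Sum of counts S = 11 over n = 4 seconds.
Posterior: Gamma(α+S, β+n) = Gamma(13.7+11, 2.9+4) = Gamma(24.7, 6.9).
Posterior mean = α/β = 24.7/6.9 = 3.5797.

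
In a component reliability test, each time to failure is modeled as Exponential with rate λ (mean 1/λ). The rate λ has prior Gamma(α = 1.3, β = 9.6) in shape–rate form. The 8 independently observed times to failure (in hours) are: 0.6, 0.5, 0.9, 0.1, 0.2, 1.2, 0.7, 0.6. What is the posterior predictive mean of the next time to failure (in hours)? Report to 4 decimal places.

1.7349

With a Gamma(shape α, rate β) prior on the exponential rate λ, the posterior after n observations with total T = Σxᵢ is Gamma(α+n, β+T).
Sum of observations T = 4.8 hours; n = 8.
Posterior: Gamma(1.3+8, 9.6+4.8) = Gamma(9.3, 14.4).
The predictive distribution for the next observation is Lomax; its mean is β/(α−1) = 14.4/8.3 = 1.7349.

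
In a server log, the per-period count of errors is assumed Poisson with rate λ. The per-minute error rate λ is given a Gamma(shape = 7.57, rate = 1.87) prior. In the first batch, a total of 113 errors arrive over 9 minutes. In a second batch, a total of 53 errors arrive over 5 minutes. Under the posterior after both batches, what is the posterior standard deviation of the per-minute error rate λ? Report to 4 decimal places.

With a Gamma(shape α, rate β) prior, the Poisson likelihood is conjugate: the posterior is Gamma(α + ΣXᵢ, β + n).
After batch 1: Gamma(α+S, β+n) = Gamma(7.57+113, 1.87+9) = Gamma(120.57, 10.87).
After batch 2: Gamma(α+S, β+n) = Gamma(120.57+53, 10.87+5) = Gamma(173.57, 15.87).
SD = √α/β = √173.57/15.87 = 0.8302.

0.8302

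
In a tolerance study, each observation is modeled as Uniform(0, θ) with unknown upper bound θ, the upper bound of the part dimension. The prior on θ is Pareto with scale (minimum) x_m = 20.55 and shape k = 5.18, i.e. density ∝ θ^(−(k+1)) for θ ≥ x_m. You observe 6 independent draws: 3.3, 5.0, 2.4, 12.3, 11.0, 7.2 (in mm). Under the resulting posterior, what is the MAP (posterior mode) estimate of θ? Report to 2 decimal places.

A Pareto(scale x_m, shape k) prior on the upper bound θ of Uniform(0, θ) is conjugate: posterior is Pareto(max(x_m, max xᵢ), k + n).
Sample maximum = 12.3; prior scale x_m = 20.55 → posterior scale = max = 20.55.
Posterior shape = 5.18 + 6 = 11.18.
The Pareto density is decreasing on [x_m, ∞), so the mode is x_m = 20.55.

20.55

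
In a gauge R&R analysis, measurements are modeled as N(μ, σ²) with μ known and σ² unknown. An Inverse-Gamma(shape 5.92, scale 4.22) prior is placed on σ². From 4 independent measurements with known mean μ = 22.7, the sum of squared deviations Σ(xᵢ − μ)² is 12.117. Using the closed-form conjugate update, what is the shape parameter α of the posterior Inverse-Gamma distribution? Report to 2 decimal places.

7.92

With known mean μ and an Inverse-Gamma(α, β) prior on σ², the Normal likelihood is conjugate: posterior is Inv-Gamma(α + n/2, β + Σ(xᵢ−μ)²/2).
Posterior: Inv-Gamma(5.92 + 4/2, 4.22 + 12.117/2) = Inv-Gamma(7.92, 10.2785).
Posterior α = 7.92.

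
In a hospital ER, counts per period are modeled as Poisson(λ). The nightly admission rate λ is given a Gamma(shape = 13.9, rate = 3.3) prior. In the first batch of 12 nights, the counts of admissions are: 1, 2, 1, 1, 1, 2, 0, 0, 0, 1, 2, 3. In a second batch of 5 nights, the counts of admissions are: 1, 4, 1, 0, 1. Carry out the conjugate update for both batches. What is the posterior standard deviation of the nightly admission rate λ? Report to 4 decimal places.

With a Gamma(shape α, rate β) prior, the Poisson likelihood is conjugate: the posterior is Gamma(α + ΣXᵢ, β + n).
Batch 1: sum of counts S = 14 over n = 12 nights.
After batch 1: Gamma(α+S, β+n) = Gamma(13.9+14, 3.3+12) = Gamma(27.9, 15.3).
Batch 2: sum of counts S = 7 over n = 5 nights.
After batch 2: Gamma(α+S, β+n) = Gamma(27.9+7, 15.3+5) = Gamma(34.9, 20.3).
SD = √α/β = √34.9/20.3 = 0.2910.

0.2910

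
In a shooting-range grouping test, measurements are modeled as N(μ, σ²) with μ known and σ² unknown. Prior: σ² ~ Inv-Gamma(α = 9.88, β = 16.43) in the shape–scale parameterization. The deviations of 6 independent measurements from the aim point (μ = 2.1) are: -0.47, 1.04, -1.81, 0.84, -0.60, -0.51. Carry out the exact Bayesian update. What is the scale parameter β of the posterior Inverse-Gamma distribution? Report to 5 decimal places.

19.38215

With known mean μ and an Inverse-Gamma(α, β) prior on σ², the Normal likelihood is conjugate: posterior is Inv-Gamma(α + n/2, β + Σ(xᵢ−μ)²/2).
Σ(xᵢ−μ)² = (-0.47)² + (1.04)² + (-1.81)² + (0.84)² + (-0.60)² + (-0.51)² = 5.9043.
Posterior: Inv-Gamma(9.88 + 6/2, 16.43 + 5.9043/2) = Inv-Gamma(12.88, 19.38215).
Posterior β = 19.38215.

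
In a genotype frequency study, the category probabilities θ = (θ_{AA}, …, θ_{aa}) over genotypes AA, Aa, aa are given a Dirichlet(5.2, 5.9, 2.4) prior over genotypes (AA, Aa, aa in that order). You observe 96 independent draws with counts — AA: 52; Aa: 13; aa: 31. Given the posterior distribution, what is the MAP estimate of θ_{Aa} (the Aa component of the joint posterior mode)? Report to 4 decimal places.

0.1681

The Dirichlet prior is conjugate to the Multinomial likelihood: each posterior αⱼ = prior αⱼ + observed count nⱼ.
Posterior concentration: (57.2, 18.9, 33.4), total = 109.5.
Joint mode component: (α_{Aa}−1)/(Σα−K) = 17.9/106.5 = 0.1681.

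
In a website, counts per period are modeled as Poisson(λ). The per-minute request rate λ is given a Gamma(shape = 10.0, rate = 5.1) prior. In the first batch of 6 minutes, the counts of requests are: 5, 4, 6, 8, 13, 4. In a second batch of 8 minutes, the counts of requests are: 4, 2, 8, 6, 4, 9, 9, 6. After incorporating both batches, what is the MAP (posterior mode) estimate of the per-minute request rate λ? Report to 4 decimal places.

With a Gamma(shape α, rate β) prior, the Poisson likelihood is conjugate: the posterior is Gamma(α + ΣXᵢ, β + n).
Batch 1: sum of counts S = 40 over n = 6 minutes.
After batch 1: Gamma(α+S, β+n) = Gamma(10.0+40, 5.1+6) = Gamma(50.0, 11.1).
Batch 2: sum of counts S = 48 over n = 8 minutes.
After batch 2: Gamma(α+S, β+n) = Gamma(50.0+48, 11.1+8) = Gamma(98.0, 19.1).
Mode of Gamma(α,β) for α≥1 is (α−1)/β = 97.0/19.1 = 5.0785.

5.0785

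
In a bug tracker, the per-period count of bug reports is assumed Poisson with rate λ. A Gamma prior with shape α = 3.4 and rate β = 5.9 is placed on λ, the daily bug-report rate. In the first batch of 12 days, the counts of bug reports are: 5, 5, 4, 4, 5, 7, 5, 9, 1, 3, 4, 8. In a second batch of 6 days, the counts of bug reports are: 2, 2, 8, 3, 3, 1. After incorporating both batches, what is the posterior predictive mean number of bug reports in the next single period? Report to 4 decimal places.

With a Gamma(shape α, rate β) prior, the Poisson likelihood is conjugate: the posterior is Gamma(α + ΣXᵢ, β + n).
Batch 1: sum of counts S = 60 over n = 12 days.
After batch 1: Gamma(α+S, β+n) = Gamma(3.4+60, 5.9+12) = Gamma(63.4, 17.9).
Batch 2: sum of counts S = 19 over n = 6 days.
After batch 2: Gamma(α+S, β+n) = Gamma(63.4+19, 17.9+6) = Gamma(82.4, 23.9).
The predictive distribution for one future period is NegBinom with mean α/β = 3.4477.

3.4477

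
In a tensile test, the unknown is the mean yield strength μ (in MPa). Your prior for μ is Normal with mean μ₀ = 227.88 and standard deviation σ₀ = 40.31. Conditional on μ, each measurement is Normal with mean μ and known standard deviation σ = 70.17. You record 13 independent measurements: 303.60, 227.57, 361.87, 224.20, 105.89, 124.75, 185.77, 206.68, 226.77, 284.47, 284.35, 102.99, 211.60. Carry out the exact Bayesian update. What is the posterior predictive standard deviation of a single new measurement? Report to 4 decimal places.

For Normal data with known variance σ², a Normal(μ₀, σ₀²) prior on μ is conjugate. Posterior precision = 1/σ₀² + n/σ²; posterior mean is the precision-weighted average of μ₀ and x̄.
σ₀² = 40.31² = 1624.8961, σ² = 70.17² = 4923.8289; σ² + n·σ₀² = 4923.8289 + 13·1624.8961 = 26047.4782.
Posterior precision = 1/σ₀² + n/σ² = 1/1624.8961 + 13/4923.8289 = (σ² + n·σ₀²)/(σ₀²σ²) = 26047.4782/(1624.8961·4923.8289); posterior variance σₙ² = σ₀²σ²/(σ² + n·σ₀²) = 1624.8961·4923.8289/26047.4782 = 307.158732.
Predictive variance for one new observation = σₙ² + σ² = 1624.8961·4923.8289/26047.4782 + 4923.8289 = σ²·(σ₀² + 26047.4782)/26047.4782 = 4923.8289·27672.3743/26047.4782 = 5230.987632; SD = √(4923.8289·27672.3743/26047.4782) = 72.3256.

72.3256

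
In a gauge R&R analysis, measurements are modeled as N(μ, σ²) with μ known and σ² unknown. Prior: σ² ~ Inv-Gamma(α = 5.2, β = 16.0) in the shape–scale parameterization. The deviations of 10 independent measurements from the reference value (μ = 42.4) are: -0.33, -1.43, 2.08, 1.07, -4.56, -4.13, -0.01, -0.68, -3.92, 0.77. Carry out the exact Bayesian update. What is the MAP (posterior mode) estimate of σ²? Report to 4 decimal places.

With known mean μ and an Inverse-Gamma(α, β) prior on σ², the Normal likelihood is conjugate: posterior is Inv-Gamma(α + n/2, β + Σ(xᵢ−μ)²/2).
Σ(xᵢ−μ)² = (-0.33)² + (-1.43)² + (2.08)² + (1.07)² + (-4.56)² + (-4.13)² + (-0.01)² + (-0.68)² + (-3.92)² + (0.77)² = 61.8974.
Posterior: Inv-Gamma(5.2 + 10/2, 16.0 + 61.8974/2) = Inv-Gamma(10.20, 46.94870).
Mode = β/(α+1) = 46.94870/11.20 = 4.1918.

4.1918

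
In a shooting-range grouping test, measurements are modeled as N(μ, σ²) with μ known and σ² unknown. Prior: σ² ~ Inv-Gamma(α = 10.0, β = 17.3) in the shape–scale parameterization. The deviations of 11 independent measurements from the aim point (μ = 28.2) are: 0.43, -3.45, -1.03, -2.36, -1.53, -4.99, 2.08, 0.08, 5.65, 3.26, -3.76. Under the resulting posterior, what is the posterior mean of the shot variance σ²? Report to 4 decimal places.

4.8820

With known mean μ and an Inverse-Gamma(α, β) prior on σ², the Normal likelihood is conjugate: posterior is Inv-Gamma(α + n/2, β + Σ(xᵢ−μ)²/2).
Σ(xᵢ−μ)² = (0.43)² + (-3.45)² + (-1.03)² + (-2.36)² + (-1.53)² + (-4.99)² + (2.08)² + (0.08)² + (5.65)² + (3.26)² + (-3.76)² = 106.9794.
Posterior: Inv-Gamma(10.0 + 11/2, 17.3 + 106.9794/2) = Inv-Gamma(15.50, 70.78970).
E[σ²|data] = β/(α−1) = 70.78970/14.50 = 4.8820.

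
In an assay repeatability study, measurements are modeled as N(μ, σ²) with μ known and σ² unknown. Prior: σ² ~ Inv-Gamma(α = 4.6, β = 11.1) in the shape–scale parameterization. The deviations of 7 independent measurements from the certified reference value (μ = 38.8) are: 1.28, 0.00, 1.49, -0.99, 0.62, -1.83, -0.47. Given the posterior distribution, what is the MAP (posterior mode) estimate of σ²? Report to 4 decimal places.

1.7029

With known mean μ and an Inverse-Gamma(α, β) prior on σ², the Normal likelihood is conjugate: posterior is Inv-Gamma(α + n/2, β + Σ(xᵢ−μ)²/2).
Σ(xᵢ−μ)² = (1.28)² + (0.00)² + (1.49)² + (-0.99)² + (0.62)² + (-1.83)² + (-0.47)² = 8.7928.
Posterior: Inv-Gamma(4.6 + 7/2, 11.1 + 8.7928/2) = Inv-Gamma(8.10, 15.49640).
Mode = β/(α+1) = 15.49640/9.10 = 1.7029.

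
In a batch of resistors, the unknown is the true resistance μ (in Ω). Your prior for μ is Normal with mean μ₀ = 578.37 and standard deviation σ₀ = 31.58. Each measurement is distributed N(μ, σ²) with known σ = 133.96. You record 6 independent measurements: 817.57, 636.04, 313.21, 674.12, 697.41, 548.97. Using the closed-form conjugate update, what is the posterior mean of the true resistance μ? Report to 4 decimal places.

For Normal data with known variance σ², a Normal(μ₀, σ₀²) prior on μ is conjugate. Posterior precision = 1/σ₀² + n/σ²; posterior mean is the precision-weighted average of μ₀ and x̄.
Σxᵢ = 817.57 + 636.04 + 313.21 + 674.12 + 697.41 + 548.97 = 3687.32, so n·x̄ = 3687.32.
σ₀² = 31.58² = 997.2964, σ² = 133.96² = 17945.2816; σ² + n·σ₀² = 17945.2816 + 6·997.2964 = 23929.06.
Posterior mean = (μ₀/σ₀² + n·x̄/σ²)/(1/σ₀² + n/σ²) = (σ²·μ₀ + σ₀²·n·x̄)/(σ² + n·σ₀²) = (17945.2816·578.37 + 997.2964·3687.32)/23929.06 = 14056363.48064/23929.06 = 587.4181.

587.4181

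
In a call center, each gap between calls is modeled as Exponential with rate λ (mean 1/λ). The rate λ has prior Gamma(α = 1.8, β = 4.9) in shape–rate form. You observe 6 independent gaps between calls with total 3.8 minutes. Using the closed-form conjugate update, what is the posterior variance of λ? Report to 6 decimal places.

0.103052

With a Gamma(shape α, rate β) prior on the exponential rate λ, the posterior after n observations with total T = Σxᵢ is Gamma(α+n, β+T).
Posterior: Gamma(1.8+6, 4.9+3.8) = Gamma(7.8, 8.7).
Var = α/β² = 0.103052.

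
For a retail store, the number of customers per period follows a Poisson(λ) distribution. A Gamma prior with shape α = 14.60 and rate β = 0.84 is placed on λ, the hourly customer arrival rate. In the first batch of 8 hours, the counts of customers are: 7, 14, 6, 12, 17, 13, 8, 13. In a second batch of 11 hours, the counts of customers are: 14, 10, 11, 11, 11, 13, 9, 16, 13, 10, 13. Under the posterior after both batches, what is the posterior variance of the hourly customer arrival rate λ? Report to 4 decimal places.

0.5985

With a Gamma(shape α, rate β) prior, the Poisson likelihood is conjugate: the posterior is Gamma(α + ΣXᵢ, β + n).
Batch 1: sum of counts S = 90 over n = 8 hours.
After batch 1: Gamma(α+S, β+n) = Gamma(14.60+90, 0.84+8) = Gamma(104.60, 8.84).
Batch 2: sum of counts S = 131 over n = 11 hours.
After batch 2: Gamma(α+S, β+n) = Gamma(104.60+131, 8.84+11) = Gamma(235.60, 19.84).
Var = α/β² = 235.60/19.84² = 0.5985.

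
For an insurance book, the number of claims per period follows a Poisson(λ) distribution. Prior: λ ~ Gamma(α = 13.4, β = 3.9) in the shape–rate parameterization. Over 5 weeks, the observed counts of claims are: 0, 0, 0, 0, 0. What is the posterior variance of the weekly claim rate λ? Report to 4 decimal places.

0.1692

With a Gamma(shape α, rate β) prior, the Poisson likelihood is conjugate: the posterior is Gamma(α + ΣXᵢ, β + n).
Sum of counts S = 0 over n = 5 weeks.
Posterior: Gamma(α+S, β+n) = Gamma(13.4+0, 3.9+5) = Gamma(13.4, 8.9).
Var = α/β² = 13.4/8.9² = 0.1692.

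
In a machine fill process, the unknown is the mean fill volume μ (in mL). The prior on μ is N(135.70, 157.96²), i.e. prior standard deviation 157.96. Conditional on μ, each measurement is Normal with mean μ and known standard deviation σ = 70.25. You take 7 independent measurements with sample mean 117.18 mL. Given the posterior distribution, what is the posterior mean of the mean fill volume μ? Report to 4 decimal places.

117.6889

For Normal data with known variance σ², a Normal(μ₀, σ₀²) prior on μ is conjugate. Posterior precision = 1/σ₀² + n/σ²; posterior mean is the precision-weighted average of μ₀ and x̄.
n·x̄ = 7·117.18 = 820.26.
σ₀² = 157.96² = 24951.3616, σ² = 70.25² = 4935.0625; σ² + n·σ₀² = 4935.0625 + 7·24951.3616 = 179594.5937.
Posterior mean = (μ₀/σ₀² + n·x̄/σ²)/(1/σ₀² + n/σ²) = (σ²·μ₀ + σ₀²·n·x̄)/(σ² + n·σ₀²) = (4935.0625·135.70 + 24951.3616·820.26)/179594.5937 = 21136291.847266/179594.5937 = 117.6889.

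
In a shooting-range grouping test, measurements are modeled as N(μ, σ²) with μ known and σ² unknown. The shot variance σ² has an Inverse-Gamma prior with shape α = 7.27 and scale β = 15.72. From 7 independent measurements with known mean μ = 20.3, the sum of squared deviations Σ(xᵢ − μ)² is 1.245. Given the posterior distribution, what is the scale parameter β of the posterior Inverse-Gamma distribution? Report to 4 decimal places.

16.3425

With known mean μ and an Inverse-Gamma(α, β) prior on σ², the Normal likelihood is conjugate: posterior is Inv-Gamma(α + n/2, β + Σ(xᵢ−μ)²/2).
Posterior: Inv-Gamma(7.27 + 7/2, 15.72 + 1.245/2) = Inv-Gamma(10.77, 16.3425).
Posterior β = 16.3425.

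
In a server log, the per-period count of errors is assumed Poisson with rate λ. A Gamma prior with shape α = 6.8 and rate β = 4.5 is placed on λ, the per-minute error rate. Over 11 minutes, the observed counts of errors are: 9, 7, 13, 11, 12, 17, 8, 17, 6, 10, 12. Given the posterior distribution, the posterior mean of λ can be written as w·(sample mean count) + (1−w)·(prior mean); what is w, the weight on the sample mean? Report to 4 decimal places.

0.7097

With a Gamma(shape α, rate β) prior, the Poisson likelihood is conjugate: the posterior is Gamma(α + ΣXᵢ, β + n).
Posterior mean = (α₀+S)/(β₀+n) = [n/(β₀+n)]·(S/n) + [β₀/(β₀+n)]·(α₀/β₀), so only n and β₀ enter the weight.
Weight on data w = n/(β₀+n) = 11/(4.5+11) = 11/15.5 = 0.7097.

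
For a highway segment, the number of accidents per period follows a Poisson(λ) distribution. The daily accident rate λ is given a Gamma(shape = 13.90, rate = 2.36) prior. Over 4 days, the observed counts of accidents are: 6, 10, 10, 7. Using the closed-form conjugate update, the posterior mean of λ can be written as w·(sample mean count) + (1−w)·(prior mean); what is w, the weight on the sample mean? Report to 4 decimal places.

0.6289

With a Gamma(shape α, rate β) prior, the Poisson likelihood is conjugate: the posterior is Gamma(α + ΣXᵢ, β + n).
Posterior mean = (α₀+S)/(β₀+n) = [n/(β₀+n)]·(S/n) + [β₀/(β₀+n)]·(α₀/β₀), so only n and β₀ enter the weight.
Weight on data w = n/(β₀+n) = 4/(2.36+4) = 4/6.36 = 0.6289.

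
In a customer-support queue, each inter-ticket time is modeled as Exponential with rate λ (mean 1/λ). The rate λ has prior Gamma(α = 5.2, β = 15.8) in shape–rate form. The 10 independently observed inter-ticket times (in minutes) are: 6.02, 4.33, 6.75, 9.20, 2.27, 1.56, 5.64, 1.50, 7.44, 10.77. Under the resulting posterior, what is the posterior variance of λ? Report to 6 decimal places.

With a Gamma(shape α, rate β) prior on the exponential rate λ, the posterior after n observations with total T = Σxᵢ is Gamma(α+n, β+T).
Sum of observations T = 55.48 minutes; n = 10.
Posterior: Gamma(5.2+10, 15.8+55.48) = Gamma(15.2, 71.28).
Var = α/β² = 0.002992.

0.002992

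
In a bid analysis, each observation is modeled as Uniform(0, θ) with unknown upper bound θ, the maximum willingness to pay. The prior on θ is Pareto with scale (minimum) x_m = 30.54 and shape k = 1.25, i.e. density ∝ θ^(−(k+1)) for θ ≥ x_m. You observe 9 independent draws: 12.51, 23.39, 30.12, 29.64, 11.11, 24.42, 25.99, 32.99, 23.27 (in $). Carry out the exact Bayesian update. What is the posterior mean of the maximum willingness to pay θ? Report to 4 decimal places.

36.5565

A Pareto(scale x_m, shape k) prior on the upper bound θ of Uniform(0, θ) is conjugate: posterior is Pareto(max(x_m, max xᵢ), k + n).
Sample maximum = 32.99; prior scale x_m = 30.54 → posterior scale = max = 32.99.
Posterior shape = 1.25 + 9 = 10.25.
E[θ|data] = k·x_m/(k−1) = 10.25·32.99/9.25 = 36.5565.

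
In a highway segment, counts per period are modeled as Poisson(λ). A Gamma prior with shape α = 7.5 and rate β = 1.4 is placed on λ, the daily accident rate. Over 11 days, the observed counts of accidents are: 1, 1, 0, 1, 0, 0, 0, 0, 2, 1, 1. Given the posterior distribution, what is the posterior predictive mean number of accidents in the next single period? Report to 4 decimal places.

1.1694

With a Gamma(shape α, rate β) prior, the Poisson likelihood is conjugate: the posterior is Gamma(α + ΣXᵢ, β + n).
Sum of counts S = 7 over n = 11 days.
Posterior: Gamma(α+S, β+n) = Gamma(7.5+7, 1.4+11) = Gamma(14.5, 12.4).
The predictive distribution for one future period is NegBinom with mean α/β = 1.1694.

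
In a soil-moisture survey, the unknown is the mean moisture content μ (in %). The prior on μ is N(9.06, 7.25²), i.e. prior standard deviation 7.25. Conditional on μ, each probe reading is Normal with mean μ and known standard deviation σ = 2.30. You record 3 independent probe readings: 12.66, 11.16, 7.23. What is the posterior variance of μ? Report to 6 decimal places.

1.706098

For Normal data with known variance σ², a Normal(μ₀, σ₀²) prior on μ is conjugate. Posterior precision = 1/σ₀² + n/σ²; posterior mean is the precision-weighted average of μ₀ and x̄.
σ₀² = 7.25² = 52.5625, σ² = 2.30² = 5.29; σ² + n·σ₀² = 5.29 + 3·52.5625 = 162.9775.
Posterior precision = 1/σ₀² + n/σ² = 1/52.5625 + 3/5.29 = (σ² + n·σ₀²)/(σ₀²σ²) = 162.9775/(52.5625·5.29); posterior variance σₙ² = σ₀²σ²/(σ² + n·σ₀²) = 52.5625·5.29/162.9775 = 1.706098.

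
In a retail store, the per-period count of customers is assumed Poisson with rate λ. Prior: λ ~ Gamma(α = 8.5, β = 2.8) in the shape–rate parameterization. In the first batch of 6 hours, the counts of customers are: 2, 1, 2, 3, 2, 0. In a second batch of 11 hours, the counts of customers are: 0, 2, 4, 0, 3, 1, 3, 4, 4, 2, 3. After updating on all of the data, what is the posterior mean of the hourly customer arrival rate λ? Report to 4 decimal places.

2.2475

With a Gamma(shape α, rate β) prior, the Poisson likelihood is conjugate: the posterior is Gamma(α + ΣXᵢ, β + n).
Batch 1: sum of counts S = 10 over n = 6 hours.
After batch 1: Gamma(α+S, β+n) = Gamma(8.5+10, 2.8+6) = Gamma(18.5, 8.8).
Batch 2: sum of counts S = 26 over n = 11 hours.
After batch 2: Gamma(α+S, β+n) = Gamma(18.5+26, 8.8+11) = Gamma(44.5, 19.8).
Posterior mean = α/β = 44.5/19.8 = 2.2475.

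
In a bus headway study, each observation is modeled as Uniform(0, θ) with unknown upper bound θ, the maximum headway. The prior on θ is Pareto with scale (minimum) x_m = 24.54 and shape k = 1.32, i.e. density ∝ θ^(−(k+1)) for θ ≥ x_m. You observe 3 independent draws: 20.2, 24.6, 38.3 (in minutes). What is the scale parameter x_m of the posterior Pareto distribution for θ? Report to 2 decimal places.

38.30

A Pareto(scale x_m, shape k) prior on the upper bound θ of Uniform(0, θ) is conjugate: posterior is Pareto(max(x_m, max xᵢ), k + n).
Sample maximum = 38.3; prior scale x_m = 24.54 → posterior scale = max = 38.30.
Posterior shape = 1.32 + 3 = 4.32.
Posterior scale x_m = 38.30.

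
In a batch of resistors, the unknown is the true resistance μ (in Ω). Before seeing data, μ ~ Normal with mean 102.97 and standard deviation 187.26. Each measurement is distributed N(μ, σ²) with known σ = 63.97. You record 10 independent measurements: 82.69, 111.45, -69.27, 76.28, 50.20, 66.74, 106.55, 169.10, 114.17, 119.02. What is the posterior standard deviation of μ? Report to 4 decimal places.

20.1121

For Normal data with known variance σ², a Normal(μ₀, σ₀²) prior on μ is conjugate. Posterior precision = 1/σ₀² + n/σ²; posterior mean is the precision-weighted average of μ₀ and x̄.
σ₀² = 187.26² = 35066.3076, σ² = 63.97² = 4092.1609; σ² + n·σ₀² = 4092.1609 + 10·35066.3076 = 354755.2369.
Posterior precision = 1/σ₀² + n/σ² = 1/35066.3076 + 10/4092.1609 = (σ² + n·σ₀²)/(σ₀²σ²) = 354755.2369/(35066.3076·4092.1609); posterior variance σₙ² = σ₀²σ²/(σ² + n·σ₀²) = 35066.3076·4092.1609/354755.2369 = 404.495714.
Posterior SD = √σₙ² = √(35066.3076·4092.1609/354755.2369) = 20.1121.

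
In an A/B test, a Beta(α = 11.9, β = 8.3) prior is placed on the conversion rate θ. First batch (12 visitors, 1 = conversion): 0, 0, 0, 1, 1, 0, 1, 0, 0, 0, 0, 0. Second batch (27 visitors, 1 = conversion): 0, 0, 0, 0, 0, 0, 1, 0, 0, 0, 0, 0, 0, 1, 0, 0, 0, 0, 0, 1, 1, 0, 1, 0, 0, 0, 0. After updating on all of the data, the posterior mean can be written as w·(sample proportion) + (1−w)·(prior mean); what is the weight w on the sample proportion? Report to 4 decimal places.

The Beta prior is conjugate to a Binomial/Bernoulli likelihood; the update adds successes to α and failures to β.
Total number of visitors: n = 12 + 27 = 39.
Posterior mean = (α₀+k)/(α₀+β₀+n) = [n/(α₀+β₀+n)]·(k/n) + [(α₀+β₀)/(α₀+β₀+n)]·α₀/(α₀+β₀), so only n and the prior enter the weight.
The weight on the data is w = n/(α₀+β₀+n) = 39/(11.9+8.3+39) = 39/59.2 = 0.6588.

0.6588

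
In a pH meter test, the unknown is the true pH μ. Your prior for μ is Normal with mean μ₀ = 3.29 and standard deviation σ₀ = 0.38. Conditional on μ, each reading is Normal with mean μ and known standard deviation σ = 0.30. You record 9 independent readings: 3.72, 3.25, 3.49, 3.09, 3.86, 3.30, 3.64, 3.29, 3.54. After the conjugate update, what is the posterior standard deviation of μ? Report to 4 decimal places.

For Normal data with known variance σ², a Normal(μ₀, σ₀²) prior on μ is conjugate. Posterior precision = 1/σ₀² + n/σ²; posterior mean is the precision-weighted average of μ₀ and x̄.
σ₀² = 0.38² = 0.1444, σ² = 0.30² = 0.09; σ² + n·σ₀² = 0.09 + 9·0.1444 = 1.3896.
Posterior precision = 1/σ₀² + n/σ² = 1/0.1444 + 9/0.09 = (σ² + n·σ₀²)/(σ₀²σ²) = 1.3896/(0.1444·0.09); posterior variance σₙ² = σ₀²σ²/(σ² + n·σ₀²) = 0.1444·0.09/1.3896 = 0.009352.
Posterior SD = √σₙ² = √(0.1444·0.09/1.3896) = 0.0967.

0.0967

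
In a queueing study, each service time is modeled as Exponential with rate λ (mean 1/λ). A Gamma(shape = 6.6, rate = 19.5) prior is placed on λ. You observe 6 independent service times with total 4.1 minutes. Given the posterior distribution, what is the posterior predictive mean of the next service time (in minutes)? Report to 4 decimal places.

With a Gamma(shape α, rate β) prior on the exponential rate λ, the posterior after n observations with total T = Σxᵢ is Gamma(α+n, β+T).
Posterior: Gamma(6.6+6, 19.5+4.1) = Gamma(12.6, 23.6).
The predictive distribution for the next observation is Lomax; its mean is β/(α−1) = 23.6/11.6 = 2.0345.

2.0345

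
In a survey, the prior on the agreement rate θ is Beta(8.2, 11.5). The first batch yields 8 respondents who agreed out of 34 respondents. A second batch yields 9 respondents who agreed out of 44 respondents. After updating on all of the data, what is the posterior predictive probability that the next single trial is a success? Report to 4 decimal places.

0.2579

The Beta prior is conjugate to a Binomial/Bernoulli likelihood; the update adds successes to α and failures to β.
After batch 1: Beta(8.2+8, 11.5+26) = Beta(16.2, 37.5).
After batch 2: Beta(16.2+9, 37.5+35) = Beta(25.2, 72.5).
For a single future Bernoulli trial, P(success | data) = α/(α+β) = 0.2579.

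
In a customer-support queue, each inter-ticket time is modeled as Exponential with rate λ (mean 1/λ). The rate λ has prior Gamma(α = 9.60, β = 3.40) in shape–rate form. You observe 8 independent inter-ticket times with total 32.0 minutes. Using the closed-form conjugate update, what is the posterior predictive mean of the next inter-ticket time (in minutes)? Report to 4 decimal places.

2.1325

With a Gamma(shape α, rate β) prior on the exponential rate λ, the posterior after n observations with total T = Σxᵢ is Gamma(α+n, β+T).
Posterior: Gamma(9.60+8, 3.40+32.0) = Gamma(17.60, 35.40).
The predictive distribution for the next observation is Lomax; its mean is β/(α−1) = 35.40/16.60 = 2.1325.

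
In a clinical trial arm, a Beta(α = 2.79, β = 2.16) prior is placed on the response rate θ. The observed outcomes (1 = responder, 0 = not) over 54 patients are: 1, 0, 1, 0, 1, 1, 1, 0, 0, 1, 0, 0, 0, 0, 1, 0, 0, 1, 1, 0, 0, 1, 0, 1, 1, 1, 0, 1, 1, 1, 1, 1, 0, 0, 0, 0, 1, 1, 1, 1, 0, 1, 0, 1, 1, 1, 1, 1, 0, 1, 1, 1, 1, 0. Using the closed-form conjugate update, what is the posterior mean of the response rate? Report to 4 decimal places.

The Beta prior is conjugate to a Binomial/Bernoulli likelihood; the update adds successes to α and failures to β.
Posterior: Beta(α+k, β+n−k) = Beta(2.79+32, 2.16+22) = Beta(34.79, 24.16).
Posterior mean = α/(α+β) = 34.79/58.95 = 0.5902.

0.5902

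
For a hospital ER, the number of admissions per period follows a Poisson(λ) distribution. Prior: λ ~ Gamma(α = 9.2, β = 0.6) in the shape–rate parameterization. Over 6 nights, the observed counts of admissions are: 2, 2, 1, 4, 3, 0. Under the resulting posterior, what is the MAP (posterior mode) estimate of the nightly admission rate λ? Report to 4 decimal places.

3.0606

With a Gamma(shape α, rate β) prior, the Poisson likelihood is conjugate: the posterior is Gamma(α + ΣXᵢ, β + n).
Sum of counts S = 12 over n = 6 nights.
Posterior: Gamma(α+S, β+n) = Gamma(9.2+12, 0.6+6) = Gamma(21.2, 6.6).
Mode of Gamma(α,β) for α≥1 is (α−1)/β = 20.2/6.6 = 3.0606.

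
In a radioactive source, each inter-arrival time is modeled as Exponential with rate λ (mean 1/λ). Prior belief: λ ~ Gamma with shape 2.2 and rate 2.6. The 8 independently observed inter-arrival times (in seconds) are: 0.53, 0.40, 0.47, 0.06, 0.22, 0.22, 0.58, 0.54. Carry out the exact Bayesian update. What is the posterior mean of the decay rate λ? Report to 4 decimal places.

With a Gamma(shape α, rate β) prior on the exponential rate λ, the posterior after n observations with total T = Σxᵢ is Gamma(α+n, β+T).
Sum of observations T = 3.02 seconds; n = 8.
Posterior: Gamma(2.2+8, 2.6+3.02) = Gamma(10.2, 5.62).
Posterior mean of λ = α/β = 10.2/5.62 = 1.8149.

1.8149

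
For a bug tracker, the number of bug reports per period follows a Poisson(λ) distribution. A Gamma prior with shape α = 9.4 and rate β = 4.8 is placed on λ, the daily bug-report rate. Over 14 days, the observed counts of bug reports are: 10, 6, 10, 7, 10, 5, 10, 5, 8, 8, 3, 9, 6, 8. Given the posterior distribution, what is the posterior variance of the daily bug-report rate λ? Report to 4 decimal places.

With a Gamma(shape α, rate β) prior, the Poisson likelihood is conjugate: the posterior is Gamma(α + ΣXᵢ, β + n).
Sum of counts S = 105 over n = 14 days.
Posterior: Gamma(α+S, β+n) = Gamma(9.4+105, 4.8+14) = Gamma(114.4, 18.8).
Var = α/β² = 114.4/18.8² = 0.3237.

0.3237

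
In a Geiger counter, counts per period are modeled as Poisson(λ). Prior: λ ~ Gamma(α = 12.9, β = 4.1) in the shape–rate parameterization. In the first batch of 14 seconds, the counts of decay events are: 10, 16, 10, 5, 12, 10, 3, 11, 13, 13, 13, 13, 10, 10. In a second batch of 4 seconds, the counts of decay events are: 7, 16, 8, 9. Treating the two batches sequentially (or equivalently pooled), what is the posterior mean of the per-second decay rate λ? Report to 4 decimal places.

9.1357

With a Gamma(shape α, rate β) prior, the Poisson likelihood is conjugate: the posterior is Gamma(α + ΣXᵢ, β + n).
Batch 1: sum of counts S = 149 over n = 14 seconds.
After batch 1: Gamma(α+S, β+n) = Gamma(12.9+149, 4.1+14) = Gamma(161.9, 18.1).
Batch 2: sum of counts S = 40 over n = 4 seconds.
After batch 2: Gamma(α+S, β+n) = Gamma(161.9+40, 18.1+4) = Gamma(201.9, 22.1).
Posterior mean = α/β = 201.9/22.1 = 9.1357.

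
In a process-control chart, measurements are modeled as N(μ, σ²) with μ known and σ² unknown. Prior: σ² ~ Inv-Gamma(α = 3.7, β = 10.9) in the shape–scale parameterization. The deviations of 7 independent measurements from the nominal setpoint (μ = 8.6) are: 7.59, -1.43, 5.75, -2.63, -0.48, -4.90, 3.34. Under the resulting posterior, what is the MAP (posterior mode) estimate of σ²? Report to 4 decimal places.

With known mean μ and an Inverse-Gamma(α, β) prior on σ², the Normal likelihood is conjugate: posterior is Inv-Gamma(α + n/2, β + Σ(xᵢ−μ)²/2).
Σ(xᵢ−μ)² = (7.59)² + (-1.43)² + (5.75)² + (-2.63)² + (-0.48)² + (-4.90)² + (3.34)² = 135.0284.
Posterior: Inv-Gamma(3.7 + 7/2, 10.9 + 135.0284/2) = Inv-Gamma(7.20, 78.41420).
Mode = β/(α+1) = 78.41420/8.20 = 9.5627.

9.5627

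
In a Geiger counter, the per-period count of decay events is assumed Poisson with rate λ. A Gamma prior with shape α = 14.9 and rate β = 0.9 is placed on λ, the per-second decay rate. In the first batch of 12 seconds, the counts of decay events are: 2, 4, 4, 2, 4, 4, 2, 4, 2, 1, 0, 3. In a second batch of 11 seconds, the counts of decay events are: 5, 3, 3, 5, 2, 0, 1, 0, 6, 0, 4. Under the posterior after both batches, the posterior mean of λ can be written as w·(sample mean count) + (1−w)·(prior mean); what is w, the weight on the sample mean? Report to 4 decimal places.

With a Gamma(shape α, rate β) prior, the Poisson likelihood is conjugate: the posterior is Gamma(α + ΣXᵢ, β + n).
Total number of seconds: n = 12 + 11 = 23.
Posterior mean = (α₀+S)/(β₀+n) = [n/(β₀+n)]·(S/n) + [β₀/(β₀+n)]·(α₀/β₀), so only n and β₀ enter the weight.
Weight on data w = n/(β₀+n) = 23/(0.9+23) = 23/23.9 = 0.9623.

0.9623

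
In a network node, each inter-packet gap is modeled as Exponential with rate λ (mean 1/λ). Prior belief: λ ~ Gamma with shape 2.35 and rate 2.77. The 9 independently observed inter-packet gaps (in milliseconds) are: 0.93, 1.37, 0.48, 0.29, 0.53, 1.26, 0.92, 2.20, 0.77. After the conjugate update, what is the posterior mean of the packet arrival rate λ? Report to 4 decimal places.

With a Gamma(shape α, rate β) prior on the exponential rate λ, the posterior after n observations with total T = Σxᵢ is Gamma(α+n, β+T).
Sum of observations T = 8.75 milliseconds; n = 9.
Posterior: Gamma(2.35+9, 2.77+8.75) = Gamma(11.35, 11.52).
Posterior mean of λ = α/β = 11.35/11.52 = 0.9852.

0.9852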